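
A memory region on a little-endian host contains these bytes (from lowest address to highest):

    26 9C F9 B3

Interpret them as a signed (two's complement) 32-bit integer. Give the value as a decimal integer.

In little-endian order the low byte comes first in memory.
Reassemble most-significant byte first: B3 F9 9C 26 → 0xB3F99C26.
Top bit is set, so as a signed 32-bit value this is 0xB3F99C26 − 2^32 = -1275487194.

-1275487194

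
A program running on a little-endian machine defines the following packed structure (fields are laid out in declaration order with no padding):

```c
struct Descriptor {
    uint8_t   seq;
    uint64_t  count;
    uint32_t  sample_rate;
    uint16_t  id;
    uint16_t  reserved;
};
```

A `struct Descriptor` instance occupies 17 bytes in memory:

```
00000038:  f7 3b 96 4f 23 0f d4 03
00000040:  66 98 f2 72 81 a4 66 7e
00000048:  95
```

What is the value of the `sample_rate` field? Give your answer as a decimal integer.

2171794072

`sample_rate` follows `seq` (1 B), `count` (8 B), so it starts at offset 1 + 8 = 9 and occupies 4 bytes.
Bytes at offsets 9..12: 98 F2 72 81.
Little-endian stores the least-significant byte at the lowest address.
Reassemble most-significant byte first: 81 72 F2 98 → 0x8172F298.
0x8172F298 = 2171794072.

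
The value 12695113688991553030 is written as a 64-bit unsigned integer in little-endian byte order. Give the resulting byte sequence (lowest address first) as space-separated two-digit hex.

06 56 8A 77 A3 1A 2E B0

12695113688991553030 in hexadecimal, padded to 64 bits, is 0xB02E1AA3778A5606.
Split into bytes (most-significant first): B0 2E 1A A3 77 8A 56 06.
Little-endian stores the least-significant byte at the lowest address.
So at ascending addresses the bytes are 06 56 8A 77 A3 1A 2E B0.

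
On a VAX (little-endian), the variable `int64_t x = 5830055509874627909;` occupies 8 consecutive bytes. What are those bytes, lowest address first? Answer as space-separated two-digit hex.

45 D5 E2 E6 98 84 E8 50

5830055509874627909 in hexadecimal, padded to 64 bits, is 0x50E88498E6E2D545.
Split into bytes (most-significant first): 50 E8 84 98 E6 E2 D5 45.
Little-endian: lowest address holds the least-significant byte.
So at ascending addresses the bytes are 45 D5 E2 E6 98 84 E8 50.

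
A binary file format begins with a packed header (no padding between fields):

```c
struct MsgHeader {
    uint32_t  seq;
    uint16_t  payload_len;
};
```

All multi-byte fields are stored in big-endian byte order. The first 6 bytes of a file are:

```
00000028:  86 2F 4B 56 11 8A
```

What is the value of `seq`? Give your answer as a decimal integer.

`seq` is the first field, at byte offset 0, occupying 4 bytes.
Bytes at offsets 0..3: 86 2F 4B 56.
In big-endian order the high byte comes first in memory.
The bytes are already most-significant first: 0x862F4B56.
0x862F4B56 = 2251246422.

2251246422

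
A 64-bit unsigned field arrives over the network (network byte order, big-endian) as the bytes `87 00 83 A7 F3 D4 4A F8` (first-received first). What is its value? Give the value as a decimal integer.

Big-endian: lowest address holds the most-significant byte.
The bytes are already most-significant first: 0x870083A7F3D44AF8.
0x870083A7F3D44AF8 = 9727919952493824760.

9727919952493824760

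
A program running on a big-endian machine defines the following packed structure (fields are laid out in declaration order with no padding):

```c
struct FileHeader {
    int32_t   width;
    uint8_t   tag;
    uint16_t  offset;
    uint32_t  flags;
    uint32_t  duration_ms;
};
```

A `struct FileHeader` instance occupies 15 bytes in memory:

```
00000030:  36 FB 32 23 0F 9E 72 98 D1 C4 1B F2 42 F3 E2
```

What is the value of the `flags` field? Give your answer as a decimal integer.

2563884059

`flags` follows `width` (4 B), `tag` (1 B), `offset` (2 B), so it starts at offset 4 + 1 + 2 = 7 and occupies 4 bytes.
Bytes at offsets 7..10: 98 D1 C4 1B.
Big-endian: lowest address holds the most-significant byte.
The bytes are already most-significant first: 0x98D1C41B.
0x98D1C41B = 2563884059.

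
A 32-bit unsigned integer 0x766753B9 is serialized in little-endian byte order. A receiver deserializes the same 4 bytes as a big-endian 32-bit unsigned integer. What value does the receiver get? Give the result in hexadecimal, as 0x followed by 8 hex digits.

Stored little-endian, the bytes at ascending addresses are B9 53 67 76.
Read back as big-endian, the last byte is least significant, giving 0xB9536776.

0xB9536776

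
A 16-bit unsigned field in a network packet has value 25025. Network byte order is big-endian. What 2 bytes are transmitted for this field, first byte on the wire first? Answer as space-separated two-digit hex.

61 C1

25025 in hexadecimal, padded to 16 bits, is 0x61C1.
Split into bytes (most-significant first): 61 C1.
Big-endian: lowest address holds the most-significant byte.
So the memory order matches the most-significant-first order: 61 C1.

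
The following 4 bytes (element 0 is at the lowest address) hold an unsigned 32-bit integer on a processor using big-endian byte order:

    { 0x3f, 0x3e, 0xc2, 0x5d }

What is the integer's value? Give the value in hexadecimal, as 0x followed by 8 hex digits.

Big-endian stores the most-significant byte at the lowest address.
The bytes are already most-significant first: 0x3F3EC25D.

0x3F3EC25D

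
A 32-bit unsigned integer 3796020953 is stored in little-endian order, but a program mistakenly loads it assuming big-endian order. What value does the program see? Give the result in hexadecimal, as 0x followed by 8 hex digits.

0xD9AE42E2

3796020953 in 32-bit hexadecimal is 0xE242AED9.
Stored little-endian, the bytes at ascending addresses are D9 AE 42 E2.
Read back as big-endian, the last byte is least significant, giving 0xD9AE42E2.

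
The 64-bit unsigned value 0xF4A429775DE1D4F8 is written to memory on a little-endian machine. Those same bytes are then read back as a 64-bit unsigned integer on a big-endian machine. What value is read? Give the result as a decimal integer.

Stored little-endian, the bytes at ascending addresses are F8 D4 E1 5D 77 29 A4 F4.
Read back as big-endian, the last byte is least significant, giving 0xF8D4E15D7729A4F4.
0xF8D4E15D7729A4F4 = 17930203808016213236.

17930203808016213236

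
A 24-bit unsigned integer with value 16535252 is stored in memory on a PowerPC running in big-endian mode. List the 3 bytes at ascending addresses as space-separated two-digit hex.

FC 4E D4

16535252 in hexadecimal, padded to 24 bits, is 0xFC4ED4.
Split into bytes (most-significant first): FC 4E D4.
Big-endian stores the most-significant byte at the lowest address.
So the memory order matches the most-significant-first order: FC 4E D4.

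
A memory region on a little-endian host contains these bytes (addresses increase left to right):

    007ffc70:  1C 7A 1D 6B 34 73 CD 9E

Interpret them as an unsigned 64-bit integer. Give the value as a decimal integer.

Little-endian: lowest address holds the least-significant byte.
Reassemble most-significant byte first: 9E CD 73 34 6B 1D 7A 1C → 0x9ECD73346B1D7A1C.
0x9ECD73346B1D7A1C = 11442928897190885916.

11442928897190885916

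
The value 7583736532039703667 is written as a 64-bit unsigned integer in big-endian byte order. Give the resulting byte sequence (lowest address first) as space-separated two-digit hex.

7583736532039703667 in hexadecimal, padded to 64 bits, is 0x693ED8320E611C73.
Split into bytes (most-significant first): 69 3E D8 32 0E 61 1C 73.
In big-endian order the high byte comes first in memory.
So the memory order matches the most-significant-first order: 69 3E D8 32 0E 61 1C 73.

69 3E D8 32 0E 61 1C 73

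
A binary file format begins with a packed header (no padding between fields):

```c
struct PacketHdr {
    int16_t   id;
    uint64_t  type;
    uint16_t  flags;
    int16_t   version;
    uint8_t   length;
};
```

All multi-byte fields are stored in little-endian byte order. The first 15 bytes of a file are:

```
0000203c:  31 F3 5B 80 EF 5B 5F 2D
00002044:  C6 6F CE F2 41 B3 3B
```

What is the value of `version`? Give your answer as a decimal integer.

`version` follows `id` (2 B), `type` (8 B), `flags` (2 B), so it starts at offset 2 + 8 + 2 = 12 and occupies 2 bytes.
Bytes at offsets 12..13: 41 B3.
In little-endian order the low byte comes first in memory.
Reassemble most-significant byte first: B3 41 → 0xB341.
Top bit is set, so as a signed 16-bit value this is 0xB341 − 2^16 = -19647.

-19647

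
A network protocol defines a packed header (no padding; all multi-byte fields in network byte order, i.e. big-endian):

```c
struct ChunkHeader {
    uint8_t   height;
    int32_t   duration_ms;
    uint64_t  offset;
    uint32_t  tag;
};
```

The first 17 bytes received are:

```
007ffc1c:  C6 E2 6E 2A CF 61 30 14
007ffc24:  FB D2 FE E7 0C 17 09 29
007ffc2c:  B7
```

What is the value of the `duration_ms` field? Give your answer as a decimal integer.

`duration_ms` follows `height` (1 byte), so it starts at byte offset 1 and occupies 4 bytes.
Bytes at offsets 1..4: E2 6E 2A CF.
Big-endian: lowest address holds the most-significant byte.
The bytes are already most-significant first: 0xE26E2ACF.
Top bit is set, so as a signed 32-bit value this is 0xE26E2ACF − 2^32 = -496096561.

-496096561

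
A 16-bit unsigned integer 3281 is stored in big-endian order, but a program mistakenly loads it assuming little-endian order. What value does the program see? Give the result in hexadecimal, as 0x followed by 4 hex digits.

3281 in 16-bit hexadecimal is 0x0CD1.
Stored big-endian, the bytes at ascending addresses are 0C D1.
Read back as little-endian, the first byte is least significant, giving 0xD10C.

0xD10C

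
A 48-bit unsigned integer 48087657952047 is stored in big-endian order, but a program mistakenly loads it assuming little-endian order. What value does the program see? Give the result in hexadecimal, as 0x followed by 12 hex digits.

0x2F33C547BC2B

48087657952047 in 48-bit hexadecimal is 0x2BBC47C5332F.
Stored big-endian, the bytes at ascending addresses are 2B BC 47 C5 33 2F.
Read back as little-endian, the first byte is least significant, giving 0x2F33C547BC2B.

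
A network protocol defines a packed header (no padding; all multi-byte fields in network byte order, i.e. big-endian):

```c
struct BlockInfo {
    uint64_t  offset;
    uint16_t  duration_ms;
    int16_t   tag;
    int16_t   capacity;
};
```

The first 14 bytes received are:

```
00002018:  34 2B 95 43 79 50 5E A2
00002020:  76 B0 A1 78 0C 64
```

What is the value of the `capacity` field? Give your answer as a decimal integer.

`capacity` follows `offset` (8 B), `duration_ms` (2 B), `tag` (2 B), so it starts at offset 8 + 2 + 2 = 12 and occupies 2 bytes.
Bytes at offsets 12..13: 0C 64.
In big-endian order the high byte comes first in memory.
The bytes are already most-significant first: 0x0C64.
0x0C64 = 3172.

3172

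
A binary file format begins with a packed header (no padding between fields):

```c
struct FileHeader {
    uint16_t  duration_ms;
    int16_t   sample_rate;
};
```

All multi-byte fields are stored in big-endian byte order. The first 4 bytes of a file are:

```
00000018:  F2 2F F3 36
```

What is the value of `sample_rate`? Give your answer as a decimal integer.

-3274

`sample_rate` follows `duration_ms` (2 bytes), so it starts at byte offset 2 and occupies 2 bytes.
Bytes at offsets 2..3: F3 36.
Big-endian stores the most-significant byte at the lowest address.
The bytes are already most-significant first: 0xF336.
Top bit is set, so as a signed 16-bit value this is 0xF336 − 2^16 = -3274.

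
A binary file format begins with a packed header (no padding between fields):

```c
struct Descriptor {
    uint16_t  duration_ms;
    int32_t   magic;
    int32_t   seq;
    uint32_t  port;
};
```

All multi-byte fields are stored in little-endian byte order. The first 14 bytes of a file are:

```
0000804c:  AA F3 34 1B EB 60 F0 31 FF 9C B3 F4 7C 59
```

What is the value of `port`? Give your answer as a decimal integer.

1501361331

`port` follows `duration_ms` (2 B), `magic` (4 B), `seq` (4 B), so it starts at offset 2 + 4 + 4 = 10 and occupies 4 bytes.
Bytes at offsets 10..13: B3 F4 7C 59.
Little-endian stores the least-significant byte at the lowest address.
Reassemble most-significant byte first: 59 7C F4 B3 → 0x597CF4B3.
0x597CF4B3 = 1501361331.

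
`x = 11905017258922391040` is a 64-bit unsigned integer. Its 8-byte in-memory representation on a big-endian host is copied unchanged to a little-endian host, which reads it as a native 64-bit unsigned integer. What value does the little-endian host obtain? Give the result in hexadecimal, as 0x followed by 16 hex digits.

11905017258922391040 in 64-bit hexadecimal is 0xA5371E1F1AF6B600.
Stored big-endian, the bytes at ascending addresses are A5 37 1E 1F 1A F6 B6 00.
Read back as little-endian, the first byte is least significant, giving 0x00B6F61A1F1E37A5.

0x00B6F61A1F1E37A5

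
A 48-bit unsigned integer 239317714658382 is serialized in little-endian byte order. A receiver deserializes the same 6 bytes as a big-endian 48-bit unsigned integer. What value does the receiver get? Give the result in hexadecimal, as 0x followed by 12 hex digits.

239317714658382 in 48-bit hexadecimal is 0xD9A87F5EE44E.
Stored little-endian, the bytes at ascending addresses are 4E E4 5E 7F A8 D9.
Read back as big-endian, the last byte is least significant, giving 0x4EE45E7FA8D9.

0x4EE45E7FA8D9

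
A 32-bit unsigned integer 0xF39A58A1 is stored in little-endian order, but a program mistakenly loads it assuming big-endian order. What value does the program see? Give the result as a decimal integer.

2706938611

Stored little-endian, the bytes at ascending addresses are A1 58 9A F3.
Read back as big-endian, the last byte is least significant, giving 0xA1589AF3.
0xA1589AF3 = 2706938611.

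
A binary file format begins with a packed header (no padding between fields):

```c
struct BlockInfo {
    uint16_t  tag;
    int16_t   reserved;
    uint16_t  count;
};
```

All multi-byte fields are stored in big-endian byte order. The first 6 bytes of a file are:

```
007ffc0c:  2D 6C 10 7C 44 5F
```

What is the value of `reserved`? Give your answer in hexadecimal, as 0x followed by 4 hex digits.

0x107C

`reserved` follows `tag` (2 bytes), so it starts at byte offset 2 and occupies 2 bytes.
Bytes at offsets 2..3: 10 7C.
Big-endian: lowest address holds the most-significant byte.
The bytes are already most-significant first: 0x107C.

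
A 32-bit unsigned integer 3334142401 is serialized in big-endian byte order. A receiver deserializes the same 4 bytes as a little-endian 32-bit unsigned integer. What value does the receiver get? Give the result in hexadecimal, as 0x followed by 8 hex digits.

0xC1F9BAC6

3334142401 in 32-bit hexadecimal is 0xC6BAF9C1.
Stored big-endian, the bytes at ascending addresses are C6 BA F9 C1.
Read back as little-endian, the first byte is least significant, giving 0xC1F9BAC6.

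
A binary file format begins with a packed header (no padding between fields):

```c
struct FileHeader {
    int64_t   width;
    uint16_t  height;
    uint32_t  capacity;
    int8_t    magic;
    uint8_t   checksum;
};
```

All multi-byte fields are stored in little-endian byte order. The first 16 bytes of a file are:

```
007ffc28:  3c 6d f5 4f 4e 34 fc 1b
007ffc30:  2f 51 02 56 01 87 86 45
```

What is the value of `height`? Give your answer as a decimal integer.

20783

`height` follows `width` (8 bytes), so it starts at byte offset 8 and occupies 2 bytes.
Bytes at offsets 8..9: 2F 51.
Little-endian: lowest address holds the least-significant byte.
Reassemble most-significant byte first: 51 2F → 0x512F.
0x512F = 20783.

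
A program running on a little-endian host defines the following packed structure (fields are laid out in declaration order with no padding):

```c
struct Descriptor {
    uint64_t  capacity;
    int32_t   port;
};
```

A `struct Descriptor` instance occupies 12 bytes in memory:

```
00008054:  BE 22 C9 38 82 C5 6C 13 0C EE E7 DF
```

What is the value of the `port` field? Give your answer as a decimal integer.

-538448372

`port` follows `capacity` (8 bytes), so it starts at byte offset 8 and occupies 4 bytes.
Bytes at offsets 8..11: 0C EE E7 DF.
In little-endian order the low byte comes first in memory.
Reassemble most-significant byte first: DF E7 EE 0C → 0xDFE7EE0C.
Top bit is set, so as a signed 32-bit value this is 0xDFE7EE0C − 2^32 = -538448372.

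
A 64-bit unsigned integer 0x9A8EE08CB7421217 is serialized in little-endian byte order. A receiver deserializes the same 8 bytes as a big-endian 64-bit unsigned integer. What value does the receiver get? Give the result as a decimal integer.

1662464568563109530

Stored little-endian, the bytes at ascending addresses are 17 12 42 B7 8C E0 8E 9A.
Read back as big-endian, the last byte is least significant, giving 0x171242B78CE08E9A.
0x171242B78CE08E9A = 1662464568563109530.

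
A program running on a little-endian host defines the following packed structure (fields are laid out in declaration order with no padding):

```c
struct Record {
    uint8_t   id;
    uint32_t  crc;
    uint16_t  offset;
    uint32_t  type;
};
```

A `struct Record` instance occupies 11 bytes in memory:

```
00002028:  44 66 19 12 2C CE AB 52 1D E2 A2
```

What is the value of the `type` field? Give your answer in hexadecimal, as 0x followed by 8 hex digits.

`type` follows `id` (1 B), `crc` (4 B), `offset` (2 B), so it starts at offset 1 + 4 + 2 = 7 and occupies 4 bytes.
Bytes at offsets 7..10: 52 1D E2 A2.
Little-endian stores the least-significant byte at the lowest address.
Reassemble most-significant byte first: A2 E2 1D 52 → 0xA2E21D52.

0xA2E21D52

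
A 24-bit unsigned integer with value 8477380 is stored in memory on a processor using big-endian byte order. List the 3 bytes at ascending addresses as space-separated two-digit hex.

81 5A C4

8477380 in hexadecimal, padded to 24 bits, is 0x815AC4.
Split into bytes (most-significant first): 81 5A C4.
In big-endian order the high byte comes first in memory.
So the memory order matches the most-significant-first order: 81 5A C4.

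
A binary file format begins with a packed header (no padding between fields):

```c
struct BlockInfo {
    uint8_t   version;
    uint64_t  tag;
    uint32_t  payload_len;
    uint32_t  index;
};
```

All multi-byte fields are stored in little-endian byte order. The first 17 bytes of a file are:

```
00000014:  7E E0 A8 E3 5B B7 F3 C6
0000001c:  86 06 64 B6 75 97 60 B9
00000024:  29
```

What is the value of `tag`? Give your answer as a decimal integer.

9711717615317264608

`tag` follows `version` (1 byte), so it starts at byte offset 1 and occupies 8 bytes.
Bytes at offsets 1..8: E0 A8 E3 5B B7 F3 C6 86.
Little-endian stores the least-significant byte at the lowest address.
Reassemble most-significant byte first: 86 C6 F3 B7 5B E3 A8 E0 → 0x86C6F3B75BE3A8E0.
0x86C6F3B75BE3A8E0 = 9711717615317264608.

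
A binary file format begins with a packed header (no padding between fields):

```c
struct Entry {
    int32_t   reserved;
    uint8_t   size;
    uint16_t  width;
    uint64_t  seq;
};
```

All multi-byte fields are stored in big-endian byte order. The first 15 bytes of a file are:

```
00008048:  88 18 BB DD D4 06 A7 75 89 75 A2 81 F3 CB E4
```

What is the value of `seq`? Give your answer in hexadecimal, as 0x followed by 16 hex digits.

`seq` follows `reserved` (4 B), `size` (1 B), `width` (2 B), so it starts at offset 4 + 1 + 2 = 7 and occupies 8 bytes.
Bytes at offsets 7..14: 75 89 75 A2 81 F3 CB E4.
Big-endian stores the most-significant byte at the lowest address.
The bytes are already most-significant first: 0x758975A281F3CBE4.

0x758975A281F3CBE4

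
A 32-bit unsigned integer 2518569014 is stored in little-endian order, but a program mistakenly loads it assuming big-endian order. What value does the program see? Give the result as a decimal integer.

911220374

2518569014 in 32-bit hexadecimal is 0x961E5036.
Stored little-endian, the bytes at ascending addresses are 36 50 1E 96.
Read back as big-endian, the last byte is least significant, giving 0x36501E96.
0x36501E96 = 911220374.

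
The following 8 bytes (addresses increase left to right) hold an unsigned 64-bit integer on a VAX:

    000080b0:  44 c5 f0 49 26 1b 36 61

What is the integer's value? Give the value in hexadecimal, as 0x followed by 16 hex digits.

In little-endian order the low byte comes first in memory.
Reassemble most-significant byte first: 61 36 1B 26 49 F0 C5 44 → 0x61361B2649F0C544.

0x61361B2649F0C544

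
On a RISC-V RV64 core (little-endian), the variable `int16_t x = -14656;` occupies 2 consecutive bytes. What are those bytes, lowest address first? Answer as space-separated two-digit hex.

C0 C6

Two's complement of -14656 in 16 bits: 14656 = 0x3940; invert → 0xC6BF; add 1 → 0xC6C0.
Split into bytes (most-significant first): C6 C0.
In little-endian order the low byte comes first in memory.
So at ascending addresses the bytes are C0 C6.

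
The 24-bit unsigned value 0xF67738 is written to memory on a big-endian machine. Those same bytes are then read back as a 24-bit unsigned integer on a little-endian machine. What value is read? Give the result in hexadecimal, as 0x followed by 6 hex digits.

0x3877F6

Stored big-endian, the bytes at ascending addresses are F6 77 38.
Read back as little-endian, the first byte is least significant, giving 0x3877F6.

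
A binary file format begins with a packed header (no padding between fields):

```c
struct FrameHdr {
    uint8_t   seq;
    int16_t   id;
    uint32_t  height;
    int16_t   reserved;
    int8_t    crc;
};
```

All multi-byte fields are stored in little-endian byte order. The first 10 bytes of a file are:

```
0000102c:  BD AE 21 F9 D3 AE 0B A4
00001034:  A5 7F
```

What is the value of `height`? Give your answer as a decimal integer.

`height` follows `seq` (1 B), `id` (2 B), so it starts at offset 1 + 2 = 3 and occupies 4 bytes.
Bytes at offsets 3..6: F9 D3 AE 0B.
In little-endian order the low byte comes first in memory.
Reassemble most-significant byte first: 0B AE D3 F9 → 0x0BAED3F9.
0x0BAED3F9 = 196006905.

196006905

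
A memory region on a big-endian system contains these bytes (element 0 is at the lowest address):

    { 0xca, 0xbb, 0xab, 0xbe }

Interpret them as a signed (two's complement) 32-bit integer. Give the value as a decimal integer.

-893670466

Big-endian: lowest address holds the most-significant byte.
The bytes are already most-significant first: 0xCABBABBE.
Top bit is set, so as a signed 32-bit value this is 0xCABBABBE − 2^32 = -893670466.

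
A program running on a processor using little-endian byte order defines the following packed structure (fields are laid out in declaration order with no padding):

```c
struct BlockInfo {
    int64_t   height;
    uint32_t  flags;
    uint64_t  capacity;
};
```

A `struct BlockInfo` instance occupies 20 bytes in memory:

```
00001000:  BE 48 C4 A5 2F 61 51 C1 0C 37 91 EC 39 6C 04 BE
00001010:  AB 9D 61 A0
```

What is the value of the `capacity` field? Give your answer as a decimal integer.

11556691479762332729

`capacity` follows `height` (8 B), `flags` (4 B), so it starts at offset 8 + 4 = 12 and occupies 8 bytes.
Bytes at offsets 12..19: 39 6C 04 BE AB 9D 61 A0.
In little-endian order the low byte comes first in memory.
Reassemble most-significant byte first: A0 61 9D AB BE 04 6C 39 → 0xA0619DABBE046C39.
0xA0619DABBE046C39 = 11556691479762332729.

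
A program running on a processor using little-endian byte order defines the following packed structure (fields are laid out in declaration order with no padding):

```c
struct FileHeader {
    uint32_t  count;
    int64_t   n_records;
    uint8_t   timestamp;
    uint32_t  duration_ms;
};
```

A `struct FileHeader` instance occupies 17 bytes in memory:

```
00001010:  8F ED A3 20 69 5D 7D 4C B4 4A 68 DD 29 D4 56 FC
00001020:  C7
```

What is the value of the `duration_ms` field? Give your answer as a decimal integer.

3355203284

`duration_ms` follows `count` (4 B), `n_records` (8 B), `timestamp` (1 B), so it starts at offset 4 + 8 + 1 = 13 and occupies 4 bytes.
Bytes at offsets 13..16: D4 56 FC C7.
Little-endian: lowest address holds the least-significant byte.
Reassemble most-significant byte first: C7 FC 56 D4 → 0xC7FC56D4.
0xC7FC56D4 = 3355203284.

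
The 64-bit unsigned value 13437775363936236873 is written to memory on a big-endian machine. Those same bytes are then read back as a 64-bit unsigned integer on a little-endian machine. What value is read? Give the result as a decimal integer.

13437775363936236873 in 64-bit hexadecimal is 0xBA7C917F42EA3549.
Stored big-endian, the bytes at ascending addresses are BA 7C 91 7F 42 EA 35 49.
Read back as little-endian, the first byte is least significant, giving 0x4935EA427F917CBA.
0x4935EA427F917CBA = 5275380109863386298.

5275380109863386298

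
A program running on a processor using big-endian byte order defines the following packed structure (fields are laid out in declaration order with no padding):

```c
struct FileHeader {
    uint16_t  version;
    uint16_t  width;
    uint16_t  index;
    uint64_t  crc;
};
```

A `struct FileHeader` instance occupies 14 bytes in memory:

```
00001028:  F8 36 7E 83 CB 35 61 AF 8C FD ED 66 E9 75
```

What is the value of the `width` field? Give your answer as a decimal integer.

`width` follows `version` (2 bytes), so it starts at byte offset 2 and occupies 2 bytes.
Bytes at offsets 2..3: 7E 83.
Big-endian stores the most-significant byte at the lowest address.
The bytes are already most-significant first: 0x7E83.
0x7E83 = 32387.

32387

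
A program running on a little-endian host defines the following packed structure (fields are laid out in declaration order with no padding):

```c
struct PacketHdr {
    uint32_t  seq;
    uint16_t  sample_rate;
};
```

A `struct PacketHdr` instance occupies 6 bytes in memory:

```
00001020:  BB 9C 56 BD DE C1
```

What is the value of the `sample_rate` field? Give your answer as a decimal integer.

`sample_rate` follows `seq` (4 bytes), so it starts at byte offset 4 and occupies 2 bytes.
Bytes at offsets 4..5: DE C1.
In little-endian order the low byte comes first in memory.
Reassemble most-significant byte first: C1 DE → 0xC1DE.
0xC1DE = 49630.

49630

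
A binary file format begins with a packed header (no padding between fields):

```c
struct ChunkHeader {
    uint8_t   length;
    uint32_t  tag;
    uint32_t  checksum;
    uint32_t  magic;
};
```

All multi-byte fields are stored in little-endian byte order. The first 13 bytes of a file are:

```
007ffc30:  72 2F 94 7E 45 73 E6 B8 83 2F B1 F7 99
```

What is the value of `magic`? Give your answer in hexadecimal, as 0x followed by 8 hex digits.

0x99F7B12F

`magic` follows `length` (1 B), `tag` (4 B), `checksum` (4 B), so it starts at offset 1 + 4 + 4 = 9 and occupies 4 bytes.
Bytes at offsets 9..12: 2F B1 F7 99.
Little-endian stores the least-significant byte at the lowest address.
Reassemble most-significant byte first: 99 F7 B1 2F → 0x99F7B12F.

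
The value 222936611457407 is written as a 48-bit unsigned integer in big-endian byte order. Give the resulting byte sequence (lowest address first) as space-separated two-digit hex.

CA C2 79 88 89 7F

222936611457407 in hexadecimal, padded to 48 bits, is 0xCAC27988897F.
Split into bytes (most-significant first): CA C2 79 88 89 7F.
Big-endian: lowest address holds the most-significant byte.
So the memory order matches the most-significant-first order: CA C2 79 88 89 7F.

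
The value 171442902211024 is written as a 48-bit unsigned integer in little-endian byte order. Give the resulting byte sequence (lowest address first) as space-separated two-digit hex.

D0 19 49 29 ED 9B

171442902211024 in hexadecimal, padded to 48 bits, is 0x9BED294919D0.
Split into bytes (most-significant first): 9B ED 29 49 19 D0.
Little-endian: lowest address holds the least-significant byte.
So at ascending addresses the bytes are D0 19 49 29 ED 9B.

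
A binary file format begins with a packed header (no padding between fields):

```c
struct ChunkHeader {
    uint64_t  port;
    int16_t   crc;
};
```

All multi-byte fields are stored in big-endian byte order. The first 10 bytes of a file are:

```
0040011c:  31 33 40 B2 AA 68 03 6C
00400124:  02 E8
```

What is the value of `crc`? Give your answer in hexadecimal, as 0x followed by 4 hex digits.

`crc` follows `port` (8 bytes), so it starts at byte offset 8 and occupies 2 bytes.
Bytes at offsets 8..9: 02 E8.
In big-endian order the high byte comes first in memory.
The bytes are already most-significant first: 0x02E8.

0x02E8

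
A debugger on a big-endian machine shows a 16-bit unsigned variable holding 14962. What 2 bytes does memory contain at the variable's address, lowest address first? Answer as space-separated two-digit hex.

14962 in hexadecimal, padded to 16 bits, is 0x3A72.
Split into bytes (most-significant first): 3A 72.
In big-endian order the high byte comes first in memory.
So the memory order matches the most-significant-first order: 3A 72.

3A 72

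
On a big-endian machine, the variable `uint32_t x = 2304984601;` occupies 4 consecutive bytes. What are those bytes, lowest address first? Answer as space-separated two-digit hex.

89 63 46 19

2304984601 in hexadecimal, padded to 32 bits, is 0x89634619.
Split into bytes (most-significant first): 89 63 46 19.
In big-endian order the high byte comes first in memory.
So the memory order matches the most-significant-first order: 89 63 46 19.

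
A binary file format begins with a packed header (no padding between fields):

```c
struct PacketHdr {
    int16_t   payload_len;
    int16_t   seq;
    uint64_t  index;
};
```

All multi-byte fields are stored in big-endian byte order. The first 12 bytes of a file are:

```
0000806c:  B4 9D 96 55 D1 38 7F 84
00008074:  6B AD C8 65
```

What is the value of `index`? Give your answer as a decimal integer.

15075939959341697125

`index` follows `payload_len` (2 B), `seq` (2 B), so it starts at offset 2 + 2 = 4 and occupies 8 bytes.
Bytes at offsets 4..11: D1 38 7F 84 6B AD C8 65.
Big-endian: lowest address holds the most-significant byte.
The bytes are already most-significant first: 0xD1387F846BADC865.
0xD1387F846BADC865 = 15075939959341697125.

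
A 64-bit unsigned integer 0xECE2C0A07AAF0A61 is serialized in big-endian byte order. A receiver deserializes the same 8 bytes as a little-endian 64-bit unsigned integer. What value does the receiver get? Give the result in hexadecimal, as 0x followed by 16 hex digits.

Stored big-endian, the bytes at ascending addresses are EC E2 C0 A0 7A AF 0A 61.
Read back as little-endian, the first byte is least significant, giving 0x610AAF7AA0C0E2EC.

0x610AAF7AA0C0E2EC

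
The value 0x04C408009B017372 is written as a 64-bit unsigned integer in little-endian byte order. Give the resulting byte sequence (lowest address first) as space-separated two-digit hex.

Split into bytes (most-significant first): 04 C4 08 00 9B 01 73 72.
Little-endian: lowest address holds the least-significant byte.
So at ascending addresses the bytes are 72 73 01 9B 00 08 C4 04.

72 73 01 9B 00 08 C4 04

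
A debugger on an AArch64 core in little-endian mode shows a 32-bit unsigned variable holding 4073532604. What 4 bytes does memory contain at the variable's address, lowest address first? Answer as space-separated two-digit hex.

4073532604 in hexadecimal, padded to 32 bits, is 0xF2CD2CBC.
Split into bytes (most-significant first): F2 CD 2C BC.
In little-endian order the low byte comes first in memory.
So at ascending addresses the bytes are BC 2C CD F2.

BC 2C CD F2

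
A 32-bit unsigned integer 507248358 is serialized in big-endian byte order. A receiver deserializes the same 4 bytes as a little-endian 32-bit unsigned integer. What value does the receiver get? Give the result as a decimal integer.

507248358 in 32-bit hexadecimal is 0x1E3BFEE6.
Stored big-endian, the bytes at ascending addresses are 1E 3B FE E6.
Read back as little-endian, the first byte is least significant, giving 0xE6FE3B1E.
0xE6FE3B1E = 3875420958.

3875420958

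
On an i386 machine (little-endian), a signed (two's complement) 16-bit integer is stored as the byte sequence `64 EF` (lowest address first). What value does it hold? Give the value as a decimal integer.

Little-endian: lowest address holds the least-significant byte.
Reassemble most-significant byte first: EF 64 → 0xEF64.
Top bit is set, so as a signed 16-bit value this is 0xEF64 − 2^16 = -4252.

-4252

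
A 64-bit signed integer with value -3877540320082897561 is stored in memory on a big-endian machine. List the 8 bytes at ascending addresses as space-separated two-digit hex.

CA 30 35 9F 7B 34 55 67

Two's complement of -3877540320082897561 in 64 bits: 3877540320082897561 = 0x35CFCA6084CBAA99; invert → 0xCA30359F7B345566; add 1 → 0xCA30359F7B345567.
Split into bytes (most-significant first): CA 30 35 9F 7B 34 55 67.
In big-endian order the high byte comes first in memory.
So the memory order matches the most-significant-first order: CA 30 35 9F 7B 34 55 67.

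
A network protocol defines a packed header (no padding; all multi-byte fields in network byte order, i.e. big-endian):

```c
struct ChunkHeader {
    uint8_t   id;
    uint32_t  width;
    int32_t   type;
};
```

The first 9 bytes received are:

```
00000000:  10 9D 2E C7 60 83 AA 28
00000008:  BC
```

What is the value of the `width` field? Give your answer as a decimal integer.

`width` follows `id` (1 byte), so it starts at byte offset 1 and occupies 4 bytes.
Bytes at offsets 1..4: 9D 2E C7 60.
In big-endian order the high byte comes first in memory.
The bytes are already most-significant first: 0x9D2EC760.
0x9D2EC760 = 2637088608.

2637088608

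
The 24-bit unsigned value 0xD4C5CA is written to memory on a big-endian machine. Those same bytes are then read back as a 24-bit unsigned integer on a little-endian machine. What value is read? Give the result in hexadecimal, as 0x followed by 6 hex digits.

0xCAC5D4

Stored big-endian, the bytes at ascending addresses are D4 C5 CA.
Read back as little-endian, the first byte is least significant, giving 0xCAC5D4.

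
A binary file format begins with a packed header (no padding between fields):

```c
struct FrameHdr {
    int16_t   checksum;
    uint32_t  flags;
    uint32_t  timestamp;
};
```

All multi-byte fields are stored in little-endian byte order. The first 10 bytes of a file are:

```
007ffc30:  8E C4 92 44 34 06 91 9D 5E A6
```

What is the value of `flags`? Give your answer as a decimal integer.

`flags` follows `checksum` (2 bytes), so it starts at byte offset 2 and occupies 4 bytes.
Bytes at offsets 2..5: 92 44 34 06.
Little-endian: lowest address holds the least-significant byte.
Reassemble most-significant byte first: 06 34 44 92 → 0x06344492.
0x06344492 = 104088722.

104088722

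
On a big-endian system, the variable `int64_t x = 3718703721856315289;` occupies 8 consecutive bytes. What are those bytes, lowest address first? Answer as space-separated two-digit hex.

33 9B 7D 55 1E 2B 2F 99

3718703721856315289 in hexadecimal, padded to 64 bits, is 0x339B7D551E2B2F99.
Split into bytes (most-significant first): 33 9B 7D 55 1E 2B 2F 99.
In big-endian order the high byte comes first in memory.
So the memory order matches the most-significant-first order: 33 9B 7D 55 1E 2B 2F 99.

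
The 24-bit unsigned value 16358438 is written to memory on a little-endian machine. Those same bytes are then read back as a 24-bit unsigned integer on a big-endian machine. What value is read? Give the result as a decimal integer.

16358438 in 24-bit hexadecimal is 0xF99C26.
Stored little-endian, the bytes at ascending addresses are 26 9C F9.
Read back as big-endian, the last byte is least significant, giving 0x269CF9.
0x269CF9 = 2530553.

2530553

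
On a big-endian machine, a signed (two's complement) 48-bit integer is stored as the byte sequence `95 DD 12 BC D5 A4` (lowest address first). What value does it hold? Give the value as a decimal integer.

Big-endian: lowest address holds the most-significant byte.
The bytes are already most-significant first: 0x95DD12BCD5A4.
Top bit is set, so as a signed 48-bit value this is 0x95DD12BCD5A4 − 2^48 = -116698242034268.

-116698242034268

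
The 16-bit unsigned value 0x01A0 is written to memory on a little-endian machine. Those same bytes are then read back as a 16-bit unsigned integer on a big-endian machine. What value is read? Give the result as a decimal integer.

40961

Stored little-endian, the bytes at ascending addresses are A0 01.
Read back as big-endian, the last byte is least significant, giving 0xA001.
0xA001 = 40961.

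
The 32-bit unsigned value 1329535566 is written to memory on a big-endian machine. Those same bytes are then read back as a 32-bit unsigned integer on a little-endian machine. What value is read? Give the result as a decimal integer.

1329535566 in 32-bit hexadecimal is 0x4F3F1A4E.
Stored big-endian, the bytes at ascending addresses are 4F 3F 1A 4E.
Read back as little-endian, the first byte is least significant, giving 0x4E1A3F4F.
0x4E1A3F4F = 1310342991.

1310342991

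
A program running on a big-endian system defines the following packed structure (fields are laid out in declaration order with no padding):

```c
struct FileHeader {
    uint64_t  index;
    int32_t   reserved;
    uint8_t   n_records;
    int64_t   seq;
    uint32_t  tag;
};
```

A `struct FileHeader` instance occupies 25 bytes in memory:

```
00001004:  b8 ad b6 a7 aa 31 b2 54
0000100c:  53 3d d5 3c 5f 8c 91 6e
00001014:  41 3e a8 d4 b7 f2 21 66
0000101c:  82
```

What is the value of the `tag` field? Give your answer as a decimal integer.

`tag` follows `index` (8 B), `reserved` (4 B), `n_records` (1 B), `seq` (8 B), so it starts at offset 8 + 4 + 1 + 8 = 21 and occupies 4 bytes.
Bytes at offsets 21..24: F2 21 66 82.
Big-endian: lowest address holds the most-significant byte.
The bytes are already most-significant first: 0xF2216682.
0xF2216682 = 4062275202.

4062275202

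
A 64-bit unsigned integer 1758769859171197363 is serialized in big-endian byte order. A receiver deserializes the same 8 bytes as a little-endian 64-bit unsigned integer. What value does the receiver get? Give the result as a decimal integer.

12907756722678360088

1758769859171197363 in 64-bit hexadecimal is 0x186867DE599021B3.
Stored big-endian, the bytes at ascending addresses are 18 68 67 DE 59 90 21 B3.
Read back as little-endian, the first byte is least significant, giving 0xB3219059DE676818.
0xB3219059DE676818 = 12907756722678360088.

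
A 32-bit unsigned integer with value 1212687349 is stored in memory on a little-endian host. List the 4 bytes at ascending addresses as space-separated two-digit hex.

1212687349 in hexadecimal, padded to 32 bits, is 0x484823F5.
Split into bytes (most-significant first): 48 48 23 F5.
In little-endian order the low byte comes first in memory.
So at ascending addresses the bytes are F5 23 48 48.

F5 23 48 48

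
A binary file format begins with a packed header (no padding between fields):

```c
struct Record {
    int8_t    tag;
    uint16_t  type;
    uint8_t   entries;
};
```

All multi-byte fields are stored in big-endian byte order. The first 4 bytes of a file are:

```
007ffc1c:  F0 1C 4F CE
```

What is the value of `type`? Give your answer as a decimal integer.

`type` follows `tag` (1 byte), so it starts at byte offset 1 and occupies 2 bytes.
Bytes at offsets 1..2: 1C 4F.
In big-endian order the high byte comes first in memory.
The bytes are already most-significant first: 0x1C4F.
0x1C4F = 7247.

7247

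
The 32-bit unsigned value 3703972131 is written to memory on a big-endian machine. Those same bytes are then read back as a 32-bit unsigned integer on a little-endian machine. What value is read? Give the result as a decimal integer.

3703972131 in 32-bit hexadecimal is 0xDCC62123.
Stored big-endian, the bytes at ascending addresses are DC C6 21 23.
Read back as little-endian, the first byte is least significant, giving 0x2321C6DC.
0x2321C6DC = 589416156.

589416156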